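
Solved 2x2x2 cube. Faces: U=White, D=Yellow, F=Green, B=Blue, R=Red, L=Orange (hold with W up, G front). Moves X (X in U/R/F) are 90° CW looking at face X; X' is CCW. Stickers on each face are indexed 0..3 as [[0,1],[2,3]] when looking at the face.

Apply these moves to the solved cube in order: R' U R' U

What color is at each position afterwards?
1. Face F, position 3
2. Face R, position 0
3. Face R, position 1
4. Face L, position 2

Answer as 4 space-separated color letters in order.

Answer: B G O O

Derivation:
After move 1 (R'): R=RRRR U=WBWB F=GWGW D=YGYG B=YBYB
After move 2 (U): U=WWBB F=RRGW R=YBRR B=OOYB L=GWOO
After move 3 (R'): R=BRYR U=WYBO F=RWGB D=YRYW B=GOGB
After move 4 (U): U=BWOY F=BRGB R=GOYR B=GWGB L=RWOO
Query 1: F[3] = B
Query 2: R[0] = G
Query 3: R[1] = O
Query 4: L[2] = O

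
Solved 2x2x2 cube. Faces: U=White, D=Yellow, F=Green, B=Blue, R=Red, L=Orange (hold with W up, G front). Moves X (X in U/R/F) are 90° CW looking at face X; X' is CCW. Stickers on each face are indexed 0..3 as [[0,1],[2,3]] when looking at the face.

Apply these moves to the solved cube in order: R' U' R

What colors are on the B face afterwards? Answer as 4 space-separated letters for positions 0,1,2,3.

After move 1 (R'): R=RRRR U=WBWB F=GWGW D=YGYG B=YBYB
After move 2 (U'): U=BBWW F=OOGW R=GWRR B=RRYB L=YBOO
After move 3 (R): R=RGRW U=BOWW F=OGGG D=YYYR B=WRBB
Query: B face = WRBB

Answer: W R B B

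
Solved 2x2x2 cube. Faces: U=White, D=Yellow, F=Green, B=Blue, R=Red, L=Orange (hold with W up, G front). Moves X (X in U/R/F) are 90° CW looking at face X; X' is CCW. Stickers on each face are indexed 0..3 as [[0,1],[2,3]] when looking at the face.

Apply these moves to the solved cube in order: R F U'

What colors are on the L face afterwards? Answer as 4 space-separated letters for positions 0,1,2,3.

Answer: W B O B

Derivation:
After move 1 (R): R=RRRR U=WGWG F=GYGY D=YBYB B=WBWB
After move 2 (F): F=GGYY U=WGOO R=WRGR D=RRYB L=OYOB
After move 3 (U'): U=GOWO F=OYYY R=GGGR B=WRWB L=WBOB
Query: L face = WBOB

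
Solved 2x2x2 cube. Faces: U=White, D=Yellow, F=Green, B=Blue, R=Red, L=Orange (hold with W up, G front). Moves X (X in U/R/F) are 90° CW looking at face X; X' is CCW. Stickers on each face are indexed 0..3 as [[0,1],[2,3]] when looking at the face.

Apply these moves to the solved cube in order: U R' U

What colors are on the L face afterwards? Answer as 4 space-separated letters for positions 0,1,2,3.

After move 1 (U): U=WWWW F=RRGG R=BBRR B=OOBB L=GGOO
After move 2 (R'): R=BRBR U=WBWO F=RWGW D=YRYG B=YOYB
After move 3 (U): U=WWOB F=BRGW R=YOBR B=GGYB L=RWOO
Query: L face = RWOO

Answer: R W O O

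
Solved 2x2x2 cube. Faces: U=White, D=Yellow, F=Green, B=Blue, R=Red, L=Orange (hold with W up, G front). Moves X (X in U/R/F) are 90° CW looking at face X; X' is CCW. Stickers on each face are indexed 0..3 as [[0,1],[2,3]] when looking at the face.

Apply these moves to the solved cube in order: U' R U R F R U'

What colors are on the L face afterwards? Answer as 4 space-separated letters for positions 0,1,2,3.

Answer: Y B O W

Derivation:
After move 1 (U'): U=WWWW F=OOGG R=GGRR B=RRBB L=BBOO
After move 2 (R): R=RGRG U=WOWG F=OYGY D=YBYR B=WRWB
After move 3 (U): U=WWGO F=RGGY R=WRRG B=BBWB L=OYOO
After move 4 (R): R=RWGR U=WGGY F=RBGR D=YWYB B=OBWB
After move 5 (F): F=GRRB U=WGOY R=GWYR D=GRYB L=OYOW
After move 6 (R): R=YGRW U=WROB F=GRRB D=GWYO B=YBGB
After move 7 (U'): U=RBWO F=OYRB R=GRRW B=YGGB L=YBOW
Query: L face = YBOW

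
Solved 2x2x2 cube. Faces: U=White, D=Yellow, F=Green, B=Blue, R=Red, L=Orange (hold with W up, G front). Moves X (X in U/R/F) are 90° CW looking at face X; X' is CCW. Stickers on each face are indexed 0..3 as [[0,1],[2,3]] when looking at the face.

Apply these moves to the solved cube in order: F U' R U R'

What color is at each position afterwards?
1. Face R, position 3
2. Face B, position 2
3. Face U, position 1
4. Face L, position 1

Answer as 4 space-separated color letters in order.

Answer: R B O R

Derivation:
After move 1 (F): F=GGGG U=WWOO R=WRWR D=RRYY L=OYOY
After move 2 (U'): U=WOWO F=OYGG R=GGWR B=WRBB L=BBOY
After move 3 (R): R=WGRG U=WYWG F=ORGY D=RBYW B=OROB
After move 4 (U): U=WWGY F=WGGY R=ORRG B=BBOB L=OROY
After move 5 (R'): R=RGOR U=WOGB F=WWGY D=RGYY B=WBBB
Query 1: R[3] = R
Query 2: B[2] = B
Query 3: U[1] = O
Query 4: L[1] = R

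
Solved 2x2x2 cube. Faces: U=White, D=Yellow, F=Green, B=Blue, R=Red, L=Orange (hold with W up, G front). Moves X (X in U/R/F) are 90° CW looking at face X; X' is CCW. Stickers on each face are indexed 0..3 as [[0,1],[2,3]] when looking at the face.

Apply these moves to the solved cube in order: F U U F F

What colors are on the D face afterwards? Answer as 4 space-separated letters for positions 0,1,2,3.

After move 1 (F): F=GGGG U=WWOO R=WRWR D=RRYY L=OYOY
After move 2 (U): U=OWOW F=WRGG R=BBWR B=OYBB L=GGOY
After move 3 (U): U=OOWW F=BBGG R=OYWR B=GGBB L=WROY
After move 4 (F): F=GBGB U=OOYR R=WYWR D=WOYY L=WROR
After move 5 (F): F=GGBB U=OORR R=YYRR D=WWYY L=WWOO
Query: D face = WWYY

Answer: W W Y Y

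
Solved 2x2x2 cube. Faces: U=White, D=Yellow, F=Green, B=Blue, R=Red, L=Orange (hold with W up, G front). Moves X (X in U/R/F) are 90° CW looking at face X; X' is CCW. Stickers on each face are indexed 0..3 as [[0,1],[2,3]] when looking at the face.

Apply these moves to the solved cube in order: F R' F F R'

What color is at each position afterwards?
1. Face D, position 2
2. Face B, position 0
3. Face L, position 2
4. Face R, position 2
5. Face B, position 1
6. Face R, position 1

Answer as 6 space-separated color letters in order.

After move 1 (F): F=GGGG U=WWOO R=WRWR D=RRYY L=OYOY
After move 2 (R'): R=RRWW U=WBOB F=GWGO D=RGYG B=YBRB
After move 3 (F): F=GGOW U=WBYY R=ORBW D=WRYG L=OROG
After move 4 (F): F=OGWG U=WBGR R=YRYW D=BOYG L=OWOR
After move 5 (R'): R=RWYY U=WRGY F=OBWR D=BGYG B=GBOB
Query 1: D[2] = Y
Query 2: B[0] = G
Query 3: L[2] = O
Query 4: R[2] = Y
Query 5: B[1] = B
Query 6: R[1] = W

Answer: Y G O Y B W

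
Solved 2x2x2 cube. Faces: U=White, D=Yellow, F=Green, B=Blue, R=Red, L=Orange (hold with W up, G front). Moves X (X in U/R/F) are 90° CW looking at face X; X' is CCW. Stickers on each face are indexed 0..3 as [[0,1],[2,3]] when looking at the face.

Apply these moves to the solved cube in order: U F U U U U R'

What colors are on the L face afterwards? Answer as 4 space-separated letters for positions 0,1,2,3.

After move 1 (U): U=WWWW F=RRGG R=BBRR B=OOBB L=GGOO
After move 2 (F): F=GRGR U=WWOG R=WBWR D=RBYY L=GYOY
After move 3 (U): U=OWGW F=WBGR R=OOWR B=GYBB L=GROY
After move 4 (U): U=GOWW F=OOGR R=GYWR B=GRBB L=WBOY
After move 5 (U): U=WGWO F=GYGR R=GRWR B=WBBB L=OOOY
After move 6 (U): U=WWOG F=GRGR R=WBWR B=OOBB L=GYOY
After move 7 (R'): R=BRWW U=WBOO F=GWGG D=RRYR B=YOBB
Query: L face = GYOY

Answer: G Y O Y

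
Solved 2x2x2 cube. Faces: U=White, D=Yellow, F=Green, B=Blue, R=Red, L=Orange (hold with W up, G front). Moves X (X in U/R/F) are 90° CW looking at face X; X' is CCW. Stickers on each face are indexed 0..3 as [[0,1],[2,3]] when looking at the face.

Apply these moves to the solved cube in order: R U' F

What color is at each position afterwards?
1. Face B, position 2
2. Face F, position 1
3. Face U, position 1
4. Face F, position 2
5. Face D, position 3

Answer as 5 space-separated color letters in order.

After move 1 (R): R=RRRR U=WGWG F=GYGY D=YBYB B=WBWB
After move 2 (U'): U=GGWW F=OOGY R=GYRR B=RRWB L=WBOO
After move 3 (F): F=GOYO U=GGOB R=WYWR D=RGYB L=WYOB
Query 1: B[2] = W
Query 2: F[1] = O
Query 3: U[1] = G
Query 4: F[2] = Y
Query 5: D[3] = B

Answer: W O G Y B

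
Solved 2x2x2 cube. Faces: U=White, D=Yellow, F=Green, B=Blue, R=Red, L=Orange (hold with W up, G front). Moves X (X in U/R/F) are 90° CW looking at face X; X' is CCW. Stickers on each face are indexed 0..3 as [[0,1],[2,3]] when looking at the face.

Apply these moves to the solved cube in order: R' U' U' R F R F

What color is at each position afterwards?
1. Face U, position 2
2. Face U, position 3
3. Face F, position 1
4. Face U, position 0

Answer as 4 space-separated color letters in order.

After move 1 (R'): R=RRRR U=WBWB F=GWGW D=YGYG B=YBYB
After move 2 (U'): U=BBWW F=OOGW R=GWRR B=RRYB L=YBOO
After move 3 (U'): U=BWBW F=YBGW R=OORR B=GWYB L=RROO
After move 4 (R): R=RORO U=BBBW F=YGGG D=YYYG B=WWWB
After move 5 (F): F=GYGG U=BBOR R=BOWO D=RRYG L=RYOY
After move 6 (R): R=WBOO U=BYOG F=GRGG D=RWYW B=RWBB
After move 7 (F): F=GGGR U=BYYY R=OBGO D=OWYW L=RROW
Query 1: U[2] = Y
Query 2: U[3] = Y
Query 3: F[1] = G
Query 4: U[0] = B

Answer: Y Y G B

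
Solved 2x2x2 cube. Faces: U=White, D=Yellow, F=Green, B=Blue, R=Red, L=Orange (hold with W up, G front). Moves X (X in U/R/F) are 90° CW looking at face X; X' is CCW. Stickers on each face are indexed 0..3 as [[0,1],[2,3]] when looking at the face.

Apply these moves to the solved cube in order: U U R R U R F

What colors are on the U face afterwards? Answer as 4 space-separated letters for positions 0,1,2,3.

Answer: W R O B

Derivation:
After move 1 (U): U=WWWW F=RRGG R=BBRR B=OOBB L=GGOO
After move 2 (U): U=WWWW F=BBGG R=OORR B=GGBB L=RROO
After move 3 (R): R=RORO U=WBWG F=BYGY D=YBYG B=WGWB
After move 4 (R): R=RROO U=WYWY F=BBGG D=YWYW B=GGBB
After move 5 (U): U=WWYY F=RRGG R=GGOO B=RRBB L=BBOO
After move 6 (R): R=OGOG U=WRYG F=RWGW D=YBYR B=YRWB
After move 7 (F): F=GRWW U=WROB R=YGGG D=OOYR L=BYOB
Query: U face = WROB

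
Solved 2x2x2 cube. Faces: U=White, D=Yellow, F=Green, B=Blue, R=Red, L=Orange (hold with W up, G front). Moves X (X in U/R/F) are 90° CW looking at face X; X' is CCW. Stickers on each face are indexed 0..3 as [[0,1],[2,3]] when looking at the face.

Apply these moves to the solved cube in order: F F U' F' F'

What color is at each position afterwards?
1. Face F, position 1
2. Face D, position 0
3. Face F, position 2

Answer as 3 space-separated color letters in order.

After move 1 (F): F=GGGG U=WWOO R=WRWR D=RRYY L=OYOY
After move 2 (F): F=GGGG U=WWYY R=OROR D=WWYY L=OROR
After move 3 (U'): U=WYWY F=ORGG R=GGOR B=ORBB L=BBOR
After move 4 (F'): F=RGOG U=WYGO R=WGWR D=BRYY L=BYOW
After move 5 (F'): F=GGRO U=WYWW R=RGBR D=YWYY L=BOOG
Query 1: F[1] = G
Query 2: D[0] = Y
Query 3: F[2] = R

Answer: G Y R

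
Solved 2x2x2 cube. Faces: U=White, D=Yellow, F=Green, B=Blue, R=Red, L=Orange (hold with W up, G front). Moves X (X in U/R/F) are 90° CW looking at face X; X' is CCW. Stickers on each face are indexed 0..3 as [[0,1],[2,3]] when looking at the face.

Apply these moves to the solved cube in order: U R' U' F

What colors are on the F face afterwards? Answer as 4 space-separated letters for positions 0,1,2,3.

Answer: G G W G

Derivation:
After move 1 (U): U=WWWW F=RRGG R=BBRR B=OOBB L=GGOO
After move 2 (R'): R=BRBR U=WBWO F=RWGW D=YRYG B=YOYB
After move 3 (U'): U=BOWW F=GGGW R=RWBR B=BRYB L=YOOO
After move 4 (F): F=GGWG U=BOOO R=WWWR D=BRYG L=YYOR
Query: F face = GGWG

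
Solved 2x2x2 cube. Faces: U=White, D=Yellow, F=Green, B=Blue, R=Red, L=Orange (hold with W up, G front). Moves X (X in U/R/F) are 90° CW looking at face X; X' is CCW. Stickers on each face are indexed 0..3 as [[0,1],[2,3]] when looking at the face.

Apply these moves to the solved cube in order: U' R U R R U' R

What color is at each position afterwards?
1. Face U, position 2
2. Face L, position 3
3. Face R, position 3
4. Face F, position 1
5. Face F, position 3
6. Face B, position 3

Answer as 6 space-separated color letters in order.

After move 1 (U'): U=WWWW F=OOGG R=GGRR B=RRBB L=BBOO
After move 2 (R): R=RGRG U=WOWG F=OYGY D=YBYR B=WRWB
After move 3 (U): U=WWGO F=RGGY R=WRRG B=BBWB L=OYOO
After move 4 (R): R=RWGR U=WGGY F=RBGR D=YWYB B=OBWB
After move 5 (R): R=GRRW U=WBGR F=RWGB D=YWYO B=YBGB
After move 6 (U'): U=BRWG F=OYGB R=RWRW B=GRGB L=YBOO
After move 7 (R): R=RRWW U=BYWB F=OWGO D=YGYG B=GRRB
Query 1: U[2] = W
Query 2: L[3] = O
Query 3: R[3] = W
Query 4: F[1] = W
Query 5: F[3] = O
Query 6: B[3] = B

Answer: W O W W O B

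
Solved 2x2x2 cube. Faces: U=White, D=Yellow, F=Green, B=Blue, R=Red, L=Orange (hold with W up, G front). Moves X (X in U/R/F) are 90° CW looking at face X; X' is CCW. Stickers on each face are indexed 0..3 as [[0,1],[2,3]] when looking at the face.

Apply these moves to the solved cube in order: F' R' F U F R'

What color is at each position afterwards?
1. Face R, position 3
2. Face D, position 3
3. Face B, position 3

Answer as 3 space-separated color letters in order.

After move 1 (F'): F=GGGG U=WWRR R=YRYR D=OOYY L=OWOW
After move 2 (R'): R=RRYY U=WBRB F=GWGR D=OGYG B=YBOB
After move 3 (F): F=GGRW U=WBWW R=RRBY D=YRYG L=OOOG
After move 4 (U): U=WWWB F=RRRW R=YBBY B=OOOB L=GGOG
After move 5 (F): F=RRWR U=WWGG R=WBBY D=BYYG L=GYOR
After move 6 (R'): R=BYWB U=WOGO F=RWWG D=BRYR B=GOYB
Query 1: R[3] = B
Query 2: D[3] = R
Query 3: B[3] = B

Answer: B R B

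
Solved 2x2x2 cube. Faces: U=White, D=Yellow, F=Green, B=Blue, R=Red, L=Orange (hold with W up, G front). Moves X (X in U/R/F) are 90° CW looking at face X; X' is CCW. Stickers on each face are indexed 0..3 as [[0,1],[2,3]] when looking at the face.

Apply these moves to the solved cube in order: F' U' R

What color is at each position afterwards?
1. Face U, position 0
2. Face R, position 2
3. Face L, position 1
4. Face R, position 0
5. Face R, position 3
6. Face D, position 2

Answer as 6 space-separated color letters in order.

After move 1 (F'): F=GGGG U=WWRR R=YRYR D=OOYY L=OWOW
After move 2 (U'): U=WRWR F=OWGG R=GGYR B=YRBB L=BBOW
After move 3 (R): R=YGRG U=WWWG F=OOGY D=OBYY B=RRRB
Query 1: U[0] = W
Query 2: R[2] = R
Query 3: L[1] = B
Query 4: R[0] = Y
Query 5: R[3] = G
Query 6: D[2] = Y

Answer: W R B Y G Y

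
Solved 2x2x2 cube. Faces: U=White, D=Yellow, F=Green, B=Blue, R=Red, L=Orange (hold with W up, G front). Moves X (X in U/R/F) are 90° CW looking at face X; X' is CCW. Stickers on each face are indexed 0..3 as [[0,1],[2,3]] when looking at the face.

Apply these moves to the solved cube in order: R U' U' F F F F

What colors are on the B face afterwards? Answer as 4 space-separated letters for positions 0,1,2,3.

After move 1 (R): R=RRRR U=WGWG F=GYGY D=YBYB B=WBWB
After move 2 (U'): U=GGWW F=OOGY R=GYRR B=RRWB L=WBOO
After move 3 (U'): U=GWGW F=WBGY R=OORR B=GYWB L=RROO
After move 4 (F): F=GWYB U=GWOR R=GOWR D=ROYB L=RYOB
After move 5 (F): F=YGBW U=GWBY R=OORR D=WGYB L=RROO
After move 6 (F): F=BYWG U=GWOR R=BOYR D=ROYB L=RWOG
After move 7 (F): F=WBGY U=GWGW R=OORR D=YBYB L=RROO
Query: B face = GYWB

Answer: G Y W B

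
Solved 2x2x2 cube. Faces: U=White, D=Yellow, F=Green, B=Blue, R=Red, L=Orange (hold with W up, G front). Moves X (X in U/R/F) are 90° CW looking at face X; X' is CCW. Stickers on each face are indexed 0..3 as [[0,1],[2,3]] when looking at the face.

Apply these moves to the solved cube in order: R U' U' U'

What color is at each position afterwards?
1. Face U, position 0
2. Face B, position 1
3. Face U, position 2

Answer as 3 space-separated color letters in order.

Answer: W O G

Derivation:
After move 1 (R): R=RRRR U=WGWG F=GYGY D=YBYB B=WBWB
After move 2 (U'): U=GGWW F=OOGY R=GYRR B=RRWB L=WBOO
After move 3 (U'): U=GWGW F=WBGY R=OORR B=GYWB L=RROO
After move 4 (U'): U=WWGG F=RRGY R=WBRR B=OOWB L=GYOO
Query 1: U[0] = W
Query 2: B[1] = O
Query 3: U[2] = G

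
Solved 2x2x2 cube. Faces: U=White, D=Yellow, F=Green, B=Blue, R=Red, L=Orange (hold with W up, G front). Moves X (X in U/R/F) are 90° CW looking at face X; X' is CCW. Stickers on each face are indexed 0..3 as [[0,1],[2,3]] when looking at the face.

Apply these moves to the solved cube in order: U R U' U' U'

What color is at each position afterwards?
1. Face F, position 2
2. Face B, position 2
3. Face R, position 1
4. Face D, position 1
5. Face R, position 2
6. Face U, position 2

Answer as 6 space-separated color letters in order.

Answer: G W O B R G

Derivation:
After move 1 (U): U=WWWW F=RRGG R=BBRR B=OOBB L=GGOO
After move 2 (R): R=RBRB U=WRWG F=RYGY D=YBYO B=WOWB
After move 3 (U'): U=RGWW F=GGGY R=RYRB B=RBWB L=WOOO
After move 4 (U'): U=GWRW F=WOGY R=GGRB B=RYWB L=RBOO
After move 5 (U'): U=WWGR F=RBGY R=WORB B=GGWB L=RYOO
Query 1: F[2] = G
Query 2: B[2] = W
Query 3: R[1] = O
Query 4: D[1] = B
Query 5: R[2] = R
Query 6: U[2] = G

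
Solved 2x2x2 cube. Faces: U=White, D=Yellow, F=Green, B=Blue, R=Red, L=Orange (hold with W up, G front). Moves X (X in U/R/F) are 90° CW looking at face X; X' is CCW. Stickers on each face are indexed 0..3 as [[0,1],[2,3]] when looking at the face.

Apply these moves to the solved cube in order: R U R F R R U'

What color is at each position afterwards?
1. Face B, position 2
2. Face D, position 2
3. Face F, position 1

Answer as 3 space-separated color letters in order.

Answer: R Y Y

Derivation:
After move 1 (R): R=RRRR U=WGWG F=GYGY D=YBYB B=WBWB
After move 2 (U): U=WWGG F=RRGY R=WBRR B=OOWB L=GYOO
After move 3 (R): R=RWRB U=WRGY F=RBGB D=YWYO B=GOWB
After move 4 (F): F=GRBB U=WROY R=GWYB D=RRYO L=GYOW
After move 5 (R): R=YGBW U=WROB F=GRBO D=RWYG B=YORB
After move 6 (R): R=BYWG U=WROO F=GWBG D=RRYY B=BORB
After move 7 (U'): U=ROWO F=GYBG R=GWWG B=BYRB L=BOOW
Query 1: B[2] = R
Query 2: D[2] = Y
Query 3: F[1] = Y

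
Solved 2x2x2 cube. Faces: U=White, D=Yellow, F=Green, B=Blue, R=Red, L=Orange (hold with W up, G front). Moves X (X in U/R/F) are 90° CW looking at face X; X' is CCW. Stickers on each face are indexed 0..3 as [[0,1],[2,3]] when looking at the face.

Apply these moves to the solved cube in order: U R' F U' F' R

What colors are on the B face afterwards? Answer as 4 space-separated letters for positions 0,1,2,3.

Answer: O R G B

Derivation:
After move 1 (U): U=WWWW F=RRGG R=BBRR B=OOBB L=GGOO
After move 2 (R'): R=BRBR U=WBWO F=RWGW D=YRYG B=YOYB
After move 3 (F): F=GRWW U=WBOG R=WROR D=BBYG L=GYOR
After move 4 (U'): U=BGWO F=GYWW R=GROR B=WRYB L=YOOR
After move 5 (F'): F=YWGW U=BGGO R=BRBR D=ORYG L=YOOW
After move 6 (R): R=BBRR U=BWGW F=YRGG D=OYYW B=ORGB
Query: B face = ORGB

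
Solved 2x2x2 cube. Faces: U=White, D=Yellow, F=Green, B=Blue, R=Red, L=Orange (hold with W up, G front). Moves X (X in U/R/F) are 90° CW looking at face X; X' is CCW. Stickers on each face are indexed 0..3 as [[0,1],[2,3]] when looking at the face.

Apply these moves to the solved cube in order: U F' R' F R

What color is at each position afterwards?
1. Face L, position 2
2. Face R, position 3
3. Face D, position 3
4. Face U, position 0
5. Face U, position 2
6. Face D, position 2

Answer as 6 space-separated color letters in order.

After move 1 (U): U=WWWW F=RRGG R=BBRR B=OOBB L=GGOO
After move 2 (F'): F=RGRG U=WWBR R=YBYR D=GOYY L=GWOW
After move 3 (R'): R=BRYY U=WBBO F=RWRR D=GGYG B=YOOB
After move 4 (F): F=RRRW U=WBWW R=BROY D=YBYG L=GGOG
After move 5 (R): R=OBYR U=WRWW F=RBRG D=YOYY B=WOBB
Query 1: L[2] = O
Query 2: R[3] = R
Query 3: D[3] = Y
Query 4: U[0] = W
Query 5: U[2] = W
Query 6: D[2] = Y

Answer: O R Y W W Y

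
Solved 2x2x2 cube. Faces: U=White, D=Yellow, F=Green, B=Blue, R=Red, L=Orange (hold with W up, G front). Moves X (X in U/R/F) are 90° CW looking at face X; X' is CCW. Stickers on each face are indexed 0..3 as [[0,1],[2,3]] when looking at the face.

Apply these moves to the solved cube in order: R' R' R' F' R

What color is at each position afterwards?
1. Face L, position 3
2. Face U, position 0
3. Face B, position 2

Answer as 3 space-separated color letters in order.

After move 1 (R'): R=RRRR U=WBWB F=GWGW D=YGYG B=YBYB
After move 2 (R'): R=RRRR U=WYWY F=GBGB D=YWYW B=GBGB
After move 3 (R'): R=RRRR U=WGWG F=GYGY D=YBYB B=WBWB
After move 4 (F'): F=YYGG U=WGRR R=BRYR D=OOYB L=OGOW
After move 5 (R): R=YBRR U=WYRG F=YOGB D=OWYW B=RBGB
Query 1: L[3] = W
Query 2: U[0] = W
Query 3: B[2] = G

Answer: W W G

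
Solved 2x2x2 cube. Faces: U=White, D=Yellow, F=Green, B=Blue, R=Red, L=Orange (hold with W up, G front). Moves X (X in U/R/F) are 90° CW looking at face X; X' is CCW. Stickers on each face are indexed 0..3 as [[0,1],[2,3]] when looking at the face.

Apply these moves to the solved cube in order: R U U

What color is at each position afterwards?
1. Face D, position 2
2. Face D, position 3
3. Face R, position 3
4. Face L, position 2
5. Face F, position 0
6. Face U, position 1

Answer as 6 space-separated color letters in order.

Answer: Y B R O W W

Derivation:
After move 1 (R): R=RRRR U=WGWG F=GYGY D=YBYB B=WBWB
After move 2 (U): U=WWGG F=RRGY R=WBRR B=OOWB L=GYOO
After move 3 (U): U=GWGW F=WBGY R=OORR B=GYWB L=RROO
Query 1: D[2] = Y
Query 2: D[3] = B
Query 3: R[3] = R
Query 4: L[2] = O
Query 5: F[0] = W
Query 6: U[1] = W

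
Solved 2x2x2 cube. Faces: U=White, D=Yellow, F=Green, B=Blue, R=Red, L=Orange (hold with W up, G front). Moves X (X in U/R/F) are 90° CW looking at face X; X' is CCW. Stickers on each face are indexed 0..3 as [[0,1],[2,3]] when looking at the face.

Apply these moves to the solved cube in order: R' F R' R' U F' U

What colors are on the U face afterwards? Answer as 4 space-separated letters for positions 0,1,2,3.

After move 1 (R'): R=RRRR U=WBWB F=GWGW D=YGYG B=YBYB
After move 2 (F): F=GGWW U=WBOO R=WRBR D=RRYG L=OYOG
After move 3 (R'): R=RRWB U=WYOY F=GBWO D=RGYW B=GBRB
After move 4 (R'): R=RBRW U=WROG F=GYWY D=RBYO B=WBGB
After move 5 (U): U=OWGR F=RBWY R=WBRW B=OYGB L=GYOG
After move 6 (F'): F=BYRW U=OWWR R=BBRW D=YGYO L=GROG
After move 7 (U): U=WORW F=BBRW R=OYRW B=GRGB L=BYOG
Query: U face = WORW

Answer: W O R W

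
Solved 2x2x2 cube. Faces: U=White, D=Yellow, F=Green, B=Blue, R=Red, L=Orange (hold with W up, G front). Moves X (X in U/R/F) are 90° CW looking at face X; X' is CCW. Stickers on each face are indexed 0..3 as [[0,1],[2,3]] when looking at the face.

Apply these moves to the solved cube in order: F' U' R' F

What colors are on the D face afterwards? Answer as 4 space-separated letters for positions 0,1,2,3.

Answer: G G Y G

Derivation:
After move 1 (F'): F=GGGG U=WWRR R=YRYR D=OOYY L=OWOW
After move 2 (U'): U=WRWR F=OWGG R=GGYR B=YRBB L=BBOW
After move 3 (R'): R=GRGY U=WBWY F=ORGR D=OWYG B=YROB
After move 4 (F): F=GORR U=WBWB R=WRYY D=GGYG L=BOOW
Query: D face = GGYG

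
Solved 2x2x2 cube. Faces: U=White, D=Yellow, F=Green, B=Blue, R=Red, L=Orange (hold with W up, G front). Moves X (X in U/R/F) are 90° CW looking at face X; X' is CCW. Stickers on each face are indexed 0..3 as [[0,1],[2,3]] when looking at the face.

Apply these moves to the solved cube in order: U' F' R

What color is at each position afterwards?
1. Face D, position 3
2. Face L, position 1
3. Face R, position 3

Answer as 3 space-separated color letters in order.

Answer: R W G

Derivation:
After move 1 (U'): U=WWWW F=OOGG R=GGRR B=RRBB L=BBOO
After move 2 (F'): F=OGOG U=WWGR R=YGYR D=BOYY L=BWOW
After move 3 (R): R=YYRG U=WGGG F=OOOY D=BBYR B=RRWB
Query 1: D[3] = R
Query 2: L[1] = W
Query 3: R[3] = G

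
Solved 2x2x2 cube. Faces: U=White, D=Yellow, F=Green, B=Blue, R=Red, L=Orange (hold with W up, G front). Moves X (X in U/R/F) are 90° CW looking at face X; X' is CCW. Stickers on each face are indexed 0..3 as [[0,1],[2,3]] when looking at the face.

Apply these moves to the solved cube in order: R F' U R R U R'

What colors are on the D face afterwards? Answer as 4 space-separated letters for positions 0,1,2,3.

Answer: O Y Y O

Derivation:
After move 1 (R): R=RRRR U=WGWG F=GYGY D=YBYB B=WBWB
After move 2 (F'): F=YYGG U=WGRR R=BRYR D=OOYB L=OGOW
After move 3 (U): U=RWRG F=BRGG R=WBYR B=OGWB L=YYOW
After move 4 (R): R=YWRB U=RRRG F=BOGB D=OWYO B=GGWB
After move 5 (R): R=RYBW U=RORB F=BWGO D=OWYG B=GGRB
After move 6 (U): U=RRBO F=RYGO R=GGBW B=YYRB L=BWOW
After move 7 (R'): R=GWGB U=RRBY F=RRGO D=OYYO B=GYWB
Query: D face = OYYO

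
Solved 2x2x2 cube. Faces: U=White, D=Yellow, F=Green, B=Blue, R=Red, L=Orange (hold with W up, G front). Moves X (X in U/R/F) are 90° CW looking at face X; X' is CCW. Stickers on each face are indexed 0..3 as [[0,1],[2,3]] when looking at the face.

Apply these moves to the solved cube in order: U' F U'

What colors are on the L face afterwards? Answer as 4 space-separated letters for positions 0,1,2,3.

After move 1 (U'): U=WWWW F=OOGG R=GGRR B=RRBB L=BBOO
After move 2 (F): F=GOGO U=WWOB R=WGWR D=RGYY L=BYOY
After move 3 (U'): U=WBWO F=BYGO R=GOWR B=WGBB L=RROY
Query: L face = RROY

Answer: R R O Y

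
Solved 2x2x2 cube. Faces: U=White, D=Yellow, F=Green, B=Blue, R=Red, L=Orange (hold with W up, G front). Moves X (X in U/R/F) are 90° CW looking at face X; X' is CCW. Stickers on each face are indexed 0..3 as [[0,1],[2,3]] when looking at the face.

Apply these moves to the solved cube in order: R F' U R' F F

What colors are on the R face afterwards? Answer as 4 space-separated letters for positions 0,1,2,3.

Answer: W R Y Y

Derivation:
After move 1 (R): R=RRRR U=WGWG F=GYGY D=YBYB B=WBWB
After move 2 (F'): F=YYGG U=WGRR R=BRYR D=OOYB L=OGOW
After move 3 (U): U=RWRG F=BRGG R=WBYR B=OGWB L=YYOW
After move 4 (R'): R=BRWY U=RWRO F=BWGG D=ORYG B=BGOB
After move 5 (F): F=GBGW U=RWWY R=RROY D=WBYG L=YOOR
After move 6 (F): F=GGWB U=RWRO R=WRYY D=ORYG L=YWOB
Query: R face = WRYY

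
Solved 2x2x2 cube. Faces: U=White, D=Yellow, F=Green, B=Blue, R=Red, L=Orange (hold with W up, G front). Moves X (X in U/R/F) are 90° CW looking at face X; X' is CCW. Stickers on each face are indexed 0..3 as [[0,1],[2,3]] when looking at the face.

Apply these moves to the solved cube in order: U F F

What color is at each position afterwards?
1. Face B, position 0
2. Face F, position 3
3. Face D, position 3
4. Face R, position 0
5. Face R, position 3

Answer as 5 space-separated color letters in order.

After move 1 (U): U=WWWW F=RRGG R=BBRR B=OOBB L=GGOO
After move 2 (F): F=GRGR U=WWOG R=WBWR D=RBYY L=GYOY
After move 3 (F): F=GGRR U=WWYY R=OBGR D=WWYY L=GROB
Query 1: B[0] = O
Query 2: F[3] = R
Query 3: D[3] = Y
Query 4: R[0] = O
Query 5: R[3] = R

Answer: O R Y O R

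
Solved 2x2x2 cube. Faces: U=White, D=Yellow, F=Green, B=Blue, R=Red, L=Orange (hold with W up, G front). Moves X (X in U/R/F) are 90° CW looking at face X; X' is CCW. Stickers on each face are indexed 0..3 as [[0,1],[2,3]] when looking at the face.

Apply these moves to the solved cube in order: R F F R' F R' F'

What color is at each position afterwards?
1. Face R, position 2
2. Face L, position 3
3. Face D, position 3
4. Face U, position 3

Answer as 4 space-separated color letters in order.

After move 1 (R): R=RRRR U=WGWG F=GYGY D=YBYB B=WBWB
After move 2 (F): F=GGYY U=WGOO R=WRGR D=RRYB L=OYOB
After move 3 (F): F=YGYG U=WGBY R=OROR D=GWYB L=OROR
After move 4 (R'): R=RROO U=WWBW F=YGYY D=GGYG B=BBWB
After move 5 (F): F=YYYG U=WWRR R=BRWO D=ORYG L=OGOG
After move 6 (R'): R=ROBW U=WWRB F=YWYR D=OYYG B=GBRB
After move 7 (F'): F=WRYY U=WWRB R=YOOW D=GGYG L=OBOR
Query 1: R[2] = O
Query 2: L[3] = R
Query 3: D[3] = G
Query 4: U[3] = B

Answer: O R G B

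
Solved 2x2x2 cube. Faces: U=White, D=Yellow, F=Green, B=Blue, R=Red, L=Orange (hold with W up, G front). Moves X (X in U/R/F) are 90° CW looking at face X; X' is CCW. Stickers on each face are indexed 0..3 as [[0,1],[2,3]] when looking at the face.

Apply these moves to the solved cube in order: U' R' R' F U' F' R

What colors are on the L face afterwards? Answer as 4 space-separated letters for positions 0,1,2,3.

After move 1 (U'): U=WWWW F=OOGG R=GGRR B=RRBB L=BBOO
After move 2 (R'): R=GRGR U=WBWR F=OWGW D=YOYG B=YRYB
After move 3 (R'): R=RRGG U=WYWY F=OBGR D=YWYW B=GROB
After move 4 (F): F=GORB U=WYOB R=WRYG D=GRYW L=BYOW
After move 5 (U'): U=YBWO F=BYRB R=GOYG B=WROB L=GROW
After move 6 (F'): F=YBBR U=YBGY R=ROGG D=RWYW L=GOOW
After move 7 (R): R=GRGO U=YBGR F=YWBW D=ROYW B=YRBB
Query: L face = GOOW

Answer: G O O W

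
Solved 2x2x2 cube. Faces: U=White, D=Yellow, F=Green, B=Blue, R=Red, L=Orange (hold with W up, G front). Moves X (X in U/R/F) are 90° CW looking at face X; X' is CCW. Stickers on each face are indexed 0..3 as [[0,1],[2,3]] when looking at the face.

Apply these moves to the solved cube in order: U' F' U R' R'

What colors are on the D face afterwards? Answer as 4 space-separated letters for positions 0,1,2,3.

Answer: B W Y W

Derivation:
After move 1 (U'): U=WWWW F=OOGG R=GGRR B=RRBB L=BBOO
After move 2 (F'): F=OGOG U=WWGR R=YGYR D=BOYY L=BWOW
After move 3 (U): U=GWRW F=YGOG R=RRYR B=BWBB L=OGOW
After move 4 (R'): R=RRRY U=GBRB F=YWOW D=BGYG B=YWOB
After move 5 (R'): R=RYRR U=GORY F=YBOB D=BWYW B=GWGB
Query: D face = BWYW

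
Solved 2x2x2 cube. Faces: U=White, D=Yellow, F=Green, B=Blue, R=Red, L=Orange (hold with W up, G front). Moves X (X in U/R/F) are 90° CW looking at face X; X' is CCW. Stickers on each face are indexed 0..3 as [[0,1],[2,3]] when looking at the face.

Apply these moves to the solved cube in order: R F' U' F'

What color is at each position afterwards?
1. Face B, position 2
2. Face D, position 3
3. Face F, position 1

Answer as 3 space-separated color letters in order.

After move 1 (R): R=RRRR U=WGWG F=GYGY D=YBYB B=WBWB
After move 2 (F'): F=YYGG U=WGRR R=BRYR D=OOYB L=OGOW
After move 3 (U'): U=GRWR F=OGGG R=YYYR B=BRWB L=WBOW
After move 4 (F'): F=GGOG U=GRYY R=OYOR D=BWYB L=WROW
Query 1: B[2] = W
Query 2: D[3] = B
Query 3: F[1] = G

Answer: W B G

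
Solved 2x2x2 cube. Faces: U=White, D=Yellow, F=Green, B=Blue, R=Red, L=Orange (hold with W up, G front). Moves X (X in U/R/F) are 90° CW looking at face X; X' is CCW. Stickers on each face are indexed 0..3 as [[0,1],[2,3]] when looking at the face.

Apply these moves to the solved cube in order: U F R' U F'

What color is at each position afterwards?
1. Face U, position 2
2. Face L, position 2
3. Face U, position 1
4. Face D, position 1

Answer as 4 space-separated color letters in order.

After move 1 (U): U=WWWW F=RRGG R=BBRR B=OOBB L=GGOO
After move 2 (F): F=GRGR U=WWOG R=WBWR D=RBYY L=GYOY
After move 3 (R'): R=BRWW U=WBOO F=GWGG D=RRYR B=YOBB
After move 4 (U): U=OWOB F=BRGG R=YOWW B=GYBB L=GWOY
After move 5 (F'): F=RGBG U=OWYW R=RORW D=WYYR L=GBOO
Query 1: U[2] = Y
Query 2: L[2] = O
Query 3: U[1] = W
Query 4: D[1] = Y

Answer: Y O W Y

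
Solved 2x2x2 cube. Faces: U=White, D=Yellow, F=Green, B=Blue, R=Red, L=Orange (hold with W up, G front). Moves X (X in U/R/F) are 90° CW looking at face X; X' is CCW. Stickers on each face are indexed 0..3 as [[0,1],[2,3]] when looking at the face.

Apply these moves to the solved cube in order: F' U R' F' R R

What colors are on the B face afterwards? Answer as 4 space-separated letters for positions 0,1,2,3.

Answer: G W W B

Derivation:
After move 1 (F'): F=GGGG U=WWRR R=YRYR D=OOYY L=OWOW
After move 2 (U): U=RWRW F=YRGG R=BBYR B=OWBB L=GGOW
After move 3 (R'): R=BRBY U=RBRO F=YWGW D=ORYG B=YWOB
After move 4 (F'): F=WWYG U=RBBB R=RROY D=GWYG L=GOOR
After move 5 (R): R=ORYR U=RWBG F=WWYG D=GOYY B=BWBB
After move 6 (R): R=YORR U=RWBG F=WOYY D=GBYB B=GWWB
Query: B face = GWWB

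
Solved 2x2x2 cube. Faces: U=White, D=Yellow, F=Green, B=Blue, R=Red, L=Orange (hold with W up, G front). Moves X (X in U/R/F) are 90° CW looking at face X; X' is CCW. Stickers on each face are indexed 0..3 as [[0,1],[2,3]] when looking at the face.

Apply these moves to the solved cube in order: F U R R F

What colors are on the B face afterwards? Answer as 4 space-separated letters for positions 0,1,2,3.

Answer: G Y R B

Derivation:
After move 1 (F): F=GGGG U=WWOO R=WRWR D=RRYY L=OYOY
After move 2 (U): U=OWOW F=WRGG R=BBWR B=OYBB L=GGOY
After move 3 (R): R=WBRB U=OROG F=WRGY D=RBYO B=WYWB
After move 4 (R): R=RWBB U=OROY F=WBGO D=RWYW B=GYRB
After move 5 (F): F=GWOB U=ORYG R=OWYB D=BRYW L=GROW
Query: B face = GYRB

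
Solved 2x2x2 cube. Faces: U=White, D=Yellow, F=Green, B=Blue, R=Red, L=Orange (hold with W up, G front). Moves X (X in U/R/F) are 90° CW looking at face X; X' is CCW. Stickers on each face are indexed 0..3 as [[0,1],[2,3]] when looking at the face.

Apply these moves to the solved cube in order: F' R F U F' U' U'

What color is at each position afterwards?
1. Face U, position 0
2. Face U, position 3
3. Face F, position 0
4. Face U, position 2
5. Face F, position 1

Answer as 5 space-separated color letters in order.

After move 1 (F'): F=GGGG U=WWRR R=YRYR D=OOYY L=OWOW
After move 2 (R): R=YYRR U=WGRG F=GOGY D=OBYB B=RBWB
After move 3 (F): F=GGYO U=WGWW R=RYGR D=RYYB L=OOOB
After move 4 (U): U=WWWG F=RYYO R=RBGR B=OOWB L=GGOB
After move 5 (F'): F=YORY U=WWRG R=YBRR D=GBYB L=GGOW
After move 6 (U'): U=WGWR F=GGRY R=YORR B=YBWB L=OOOW
After move 7 (U'): U=GRWW F=OORY R=GGRR B=YOWB L=YBOW
Query 1: U[0] = G
Query 2: U[3] = W
Query 3: F[0] = O
Query 4: U[2] = W
Query 5: F[1] = O

Answer: G W O W O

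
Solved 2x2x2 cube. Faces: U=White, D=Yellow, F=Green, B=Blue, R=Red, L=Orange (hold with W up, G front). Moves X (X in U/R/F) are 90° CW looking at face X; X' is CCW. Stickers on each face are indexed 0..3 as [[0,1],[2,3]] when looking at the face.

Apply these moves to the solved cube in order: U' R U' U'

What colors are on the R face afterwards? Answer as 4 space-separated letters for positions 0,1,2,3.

Answer: B B R G

Derivation:
After move 1 (U'): U=WWWW F=OOGG R=GGRR B=RRBB L=BBOO
After move 2 (R): R=RGRG U=WOWG F=OYGY D=YBYR B=WRWB
After move 3 (U'): U=OGWW F=BBGY R=OYRG B=RGWB L=WROO
After move 4 (U'): U=GWOW F=WRGY R=BBRG B=OYWB L=RGOO
Query: R face = BBRG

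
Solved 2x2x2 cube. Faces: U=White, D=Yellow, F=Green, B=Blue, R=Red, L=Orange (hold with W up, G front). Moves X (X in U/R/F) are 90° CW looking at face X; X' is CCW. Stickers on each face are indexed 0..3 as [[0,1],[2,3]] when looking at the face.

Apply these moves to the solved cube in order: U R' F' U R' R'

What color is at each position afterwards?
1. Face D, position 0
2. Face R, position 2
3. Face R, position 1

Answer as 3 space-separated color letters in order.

After move 1 (U): U=WWWW F=RRGG R=BBRR B=OOBB L=GGOO
After move 2 (R'): R=BRBR U=WBWO F=RWGW D=YRYG B=YOYB
After move 3 (F'): F=WWRG U=WBBB R=RRYR D=GOYG L=GOOW
After move 4 (U): U=BWBB F=RRRG R=YOYR B=GOYB L=WWOW
After move 5 (R'): R=ORYY U=BYBG F=RWRB D=GRYG B=GOOB
After move 6 (R'): R=RYOY U=BOBG F=RYRG D=GWYB B=GORB
Query 1: D[0] = G
Query 2: R[2] = O
Query 3: R[1] = Y

Answer: G O Y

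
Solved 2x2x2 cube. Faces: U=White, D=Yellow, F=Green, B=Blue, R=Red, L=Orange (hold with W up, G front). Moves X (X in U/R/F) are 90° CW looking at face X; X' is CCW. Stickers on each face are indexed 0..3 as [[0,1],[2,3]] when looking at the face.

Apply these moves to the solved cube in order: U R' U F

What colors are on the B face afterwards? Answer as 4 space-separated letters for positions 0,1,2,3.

After move 1 (U): U=WWWW F=RRGG R=BBRR B=OOBB L=GGOO
After move 2 (R'): R=BRBR U=WBWO F=RWGW D=YRYG B=YOYB
After move 3 (U): U=WWOB F=BRGW R=YOBR B=GGYB L=RWOO
After move 4 (F): F=GBWR U=WWOW R=OOBR D=BYYG L=RYOR
Query: B face = GGYB

Answer: G G Y B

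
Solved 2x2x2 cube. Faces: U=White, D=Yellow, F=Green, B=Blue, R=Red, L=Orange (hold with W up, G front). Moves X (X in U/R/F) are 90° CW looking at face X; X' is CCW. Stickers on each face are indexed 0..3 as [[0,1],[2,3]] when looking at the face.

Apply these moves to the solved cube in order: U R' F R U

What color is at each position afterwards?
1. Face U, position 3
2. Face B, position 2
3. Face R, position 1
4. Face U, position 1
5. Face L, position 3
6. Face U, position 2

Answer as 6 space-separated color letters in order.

After move 1 (U): U=WWWW F=RRGG R=BBRR B=OOBB L=GGOO
After move 2 (R'): R=BRBR U=WBWO F=RWGW D=YRYG B=YOYB
After move 3 (F): F=GRWW U=WBOG R=WROR D=BBYG L=GYOR
After move 4 (R): R=OWRR U=WROW F=GBWG D=BYYY B=GOBB
After move 5 (U): U=OWWR F=OWWG R=GORR B=GYBB L=GBOR
Query 1: U[3] = R
Query 2: B[2] = B
Query 3: R[1] = O
Query 4: U[1] = W
Query 5: L[3] = R
Query 6: U[2] = W

Answer: R B O W R W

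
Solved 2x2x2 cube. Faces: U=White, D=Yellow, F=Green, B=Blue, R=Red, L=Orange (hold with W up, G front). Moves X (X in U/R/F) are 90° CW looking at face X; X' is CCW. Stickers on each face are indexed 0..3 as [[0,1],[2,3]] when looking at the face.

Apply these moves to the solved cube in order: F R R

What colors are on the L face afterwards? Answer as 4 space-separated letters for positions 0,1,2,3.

After move 1 (F): F=GGGG U=WWOO R=WRWR D=RRYY L=OYOY
After move 2 (R): R=WWRR U=WGOG F=GRGY D=RBYB B=OBWB
After move 3 (R): R=RWRW U=WROY F=GBGB D=RWYO B=GBGB
Query: L face = OYOY

Answer: O Y O Y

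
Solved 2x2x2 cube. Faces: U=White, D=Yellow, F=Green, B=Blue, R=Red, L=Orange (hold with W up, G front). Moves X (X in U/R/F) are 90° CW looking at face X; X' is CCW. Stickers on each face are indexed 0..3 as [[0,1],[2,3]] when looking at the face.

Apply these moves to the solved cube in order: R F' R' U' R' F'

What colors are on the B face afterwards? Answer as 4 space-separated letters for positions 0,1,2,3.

After move 1 (R): R=RRRR U=WGWG F=GYGY D=YBYB B=WBWB
After move 2 (F'): F=YYGG U=WGRR R=BRYR D=OOYB L=OGOW
After move 3 (R'): R=RRBY U=WWRW F=YGGR D=OYYG B=BBOB
After move 4 (U'): U=WWWR F=OGGR R=YGBY B=RROB L=BBOW
After move 5 (R'): R=GYYB U=WOWR F=OWGR D=OGYR B=GRYB
After move 6 (F'): F=WROG U=WOGY R=GYOB D=BWYR L=BROW
Query: B face = GRYB

Answer: G R Y B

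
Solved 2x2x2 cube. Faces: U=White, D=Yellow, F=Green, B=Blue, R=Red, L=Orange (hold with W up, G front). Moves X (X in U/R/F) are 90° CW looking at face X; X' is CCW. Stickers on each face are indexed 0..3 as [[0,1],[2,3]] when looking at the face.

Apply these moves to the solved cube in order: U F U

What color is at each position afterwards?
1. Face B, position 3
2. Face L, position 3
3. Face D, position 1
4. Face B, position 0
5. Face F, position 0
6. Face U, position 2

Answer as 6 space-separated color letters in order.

After move 1 (U): U=WWWW F=RRGG R=BBRR B=OOBB L=GGOO
After move 2 (F): F=GRGR U=WWOG R=WBWR D=RBYY L=GYOY
After move 3 (U): U=OWGW F=WBGR R=OOWR B=GYBB L=GROY
Query 1: B[3] = B
Query 2: L[3] = Y
Query 3: D[1] = B
Query 4: B[0] = G
Query 5: F[0] = W
Query 6: U[2] = G

Answer: B Y B G W G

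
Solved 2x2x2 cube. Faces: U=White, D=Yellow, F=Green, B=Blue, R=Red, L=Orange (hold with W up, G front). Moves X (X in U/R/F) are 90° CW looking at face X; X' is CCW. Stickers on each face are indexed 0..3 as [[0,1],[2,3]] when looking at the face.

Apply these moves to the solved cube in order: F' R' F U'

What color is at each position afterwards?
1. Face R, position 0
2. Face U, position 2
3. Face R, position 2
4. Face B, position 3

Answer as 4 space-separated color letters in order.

After move 1 (F'): F=GGGG U=WWRR R=YRYR D=OOYY L=OWOW
After move 2 (R'): R=RRYY U=WBRB F=GWGR D=OGYG B=YBOB
After move 3 (F): F=GGRW U=WBWW R=RRBY D=YRYG L=OOOG
After move 4 (U'): U=BWWW F=OORW R=GGBY B=RROB L=YBOG
Query 1: R[0] = G
Query 2: U[2] = W
Query 3: R[2] = B
Query 4: B[3] = B

Answer: G W B B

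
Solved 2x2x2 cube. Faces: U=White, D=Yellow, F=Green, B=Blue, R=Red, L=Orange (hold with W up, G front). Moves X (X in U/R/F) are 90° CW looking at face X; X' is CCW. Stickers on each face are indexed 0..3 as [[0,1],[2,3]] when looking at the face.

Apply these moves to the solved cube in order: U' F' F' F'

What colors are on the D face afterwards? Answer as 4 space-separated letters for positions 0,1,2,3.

Answer: R G Y Y

Derivation:
After move 1 (U'): U=WWWW F=OOGG R=GGRR B=RRBB L=BBOO
After move 2 (F'): F=OGOG U=WWGR R=YGYR D=BOYY L=BWOW
After move 3 (F'): F=GGOO U=WWYY R=OGBR D=WWYY L=BROG
After move 4 (F'): F=GOGO U=WWOB R=WGWR D=RGYY L=BYOY
Query: D face = RGYY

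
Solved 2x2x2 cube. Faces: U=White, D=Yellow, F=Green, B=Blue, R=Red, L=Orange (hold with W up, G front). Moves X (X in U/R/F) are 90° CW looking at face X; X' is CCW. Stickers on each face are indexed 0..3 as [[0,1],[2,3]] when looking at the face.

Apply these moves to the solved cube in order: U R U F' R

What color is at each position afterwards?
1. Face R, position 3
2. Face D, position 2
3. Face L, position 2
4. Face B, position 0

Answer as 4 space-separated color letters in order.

After move 1 (U): U=WWWW F=RRGG R=BBRR B=OOBB L=GGOO
After move 2 (R): R=RBRB U=WRWG F=RYGY D=YBYO B=WOWB
After move 3 (U): U=WWGR F=RBGY R=WORB B=GGWB L=RYOO
After move 4 (F'): F=BYRG U=WWWR R=BOYB D=YOYO L=RROG
After move 5 (R): R=YBBO U=WYWG F=BORO D=YWYG B=RGWB
Query 1: R[3] = O
Query 2: D[2] = Y
Query 3: L[2] = O
Query 4: B[0] = R

Answer: O Y O R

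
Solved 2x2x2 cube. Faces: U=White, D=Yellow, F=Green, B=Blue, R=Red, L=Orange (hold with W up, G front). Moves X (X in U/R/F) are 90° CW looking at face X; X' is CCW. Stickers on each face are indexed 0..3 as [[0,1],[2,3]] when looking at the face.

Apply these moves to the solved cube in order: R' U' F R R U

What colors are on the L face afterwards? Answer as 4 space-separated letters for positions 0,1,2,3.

Answer: G Y O G

Derivation:
After move 1 (R'): R=RRRR U=WBWB F=GWGW D=YGYG B=YBYB
After move 2 (U'): U=BBWW F=OOGW R=GWRR B=RRYB L=YBOO
After move 3 (F): F=GOWO U=BBOB R=WWWR D=RGYG L=YYOG
After move 4 (R): R=WWRW U=BOOO F=GGWG D=RYYR B=BRBB
After move 5 (R): R=RWWW U=BGOG F=GYWR D=RBYB B=OROB
After move 6 (U): U=OBGG F=RWWR R=ORWW B=YYOB L=GYOG
Query: L face = GYOG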